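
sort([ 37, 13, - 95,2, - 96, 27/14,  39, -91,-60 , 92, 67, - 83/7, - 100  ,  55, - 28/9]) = [ - 100, - 96, - 95, - 91, - 60, - 83/7, - 28/9, 27/14,  2, 13, 37, 39, 55 , 67, 92]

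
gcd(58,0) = 58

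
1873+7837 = 9710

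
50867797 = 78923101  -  28055304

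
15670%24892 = 15670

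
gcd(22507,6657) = 317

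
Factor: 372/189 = 2^2*3^( - 2 ) *7^(  -  1) * 31^1 = 124/63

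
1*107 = 107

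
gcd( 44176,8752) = 16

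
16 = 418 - 402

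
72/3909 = 24/1303= 0.02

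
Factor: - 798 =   -  2^1*3^1*7^1*19^1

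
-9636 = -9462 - 174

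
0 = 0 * 588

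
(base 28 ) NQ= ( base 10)670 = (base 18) 214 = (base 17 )257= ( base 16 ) 29E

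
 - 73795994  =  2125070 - 75921064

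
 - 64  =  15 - 79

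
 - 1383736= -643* 2152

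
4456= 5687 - 1231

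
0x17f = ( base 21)I5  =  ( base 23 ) gf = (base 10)383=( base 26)ej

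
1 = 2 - 1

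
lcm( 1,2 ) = 2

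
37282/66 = 18641/33 = 564.88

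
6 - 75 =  - 69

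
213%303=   213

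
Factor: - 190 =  - 2^1*5^1 *19^1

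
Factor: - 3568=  - 2^4*223^1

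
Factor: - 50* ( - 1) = 50 = 2^1*5^2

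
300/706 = 150/353 = 0.42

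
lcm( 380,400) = 7600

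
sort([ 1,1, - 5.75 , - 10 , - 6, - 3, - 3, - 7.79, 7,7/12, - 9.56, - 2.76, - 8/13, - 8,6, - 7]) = [ - 10,-9.56, - 8, - 7.79, - 7, - 6, - 5.75,  -  3,  -  3, - 2.76, - 8/13,7/12, 1, 1,6,  7 ]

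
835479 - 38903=796576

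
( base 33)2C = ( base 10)78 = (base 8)116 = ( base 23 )39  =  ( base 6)210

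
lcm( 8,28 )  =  56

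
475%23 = 15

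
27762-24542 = 3220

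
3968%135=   53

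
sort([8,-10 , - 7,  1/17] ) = [  -  10, - 7,1/17 , 8]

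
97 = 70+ 27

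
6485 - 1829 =4656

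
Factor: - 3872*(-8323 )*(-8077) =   -  260294700512 = - 2^5*7^1*11^2*29^1*41^2*197^1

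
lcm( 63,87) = 1827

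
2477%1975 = 502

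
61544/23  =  61544/23 = 2675.83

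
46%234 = 46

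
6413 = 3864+2549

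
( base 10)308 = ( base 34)92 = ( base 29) AI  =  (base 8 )464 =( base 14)180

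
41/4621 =41/4621 = 0.01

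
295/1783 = 295/1783 = 0.17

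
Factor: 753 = 3^1 * 251^1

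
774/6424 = 387/3212 = 0.12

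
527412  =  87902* 6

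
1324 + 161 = 1485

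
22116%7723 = 6670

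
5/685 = 1/137 = 0.01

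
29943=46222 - 16279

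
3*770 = 2310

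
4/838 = 2/419=0.00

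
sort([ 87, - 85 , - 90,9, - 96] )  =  [ - 96, - 90, - 85,9 , 87]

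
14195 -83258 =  - 69063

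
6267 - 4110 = 2157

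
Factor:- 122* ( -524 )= 63928=2^3*61^1 * 131^1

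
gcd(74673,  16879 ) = 1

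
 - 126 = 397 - 523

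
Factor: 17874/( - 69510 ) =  - 3^2*5^ ( - 1) * 7^( - 1) = - 9/35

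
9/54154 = 9/54154 = 0.00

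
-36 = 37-73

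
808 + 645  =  1453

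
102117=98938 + 3179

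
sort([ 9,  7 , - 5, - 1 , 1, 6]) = [ - 5, - 1,1, 6 , 7, 9]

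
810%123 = 72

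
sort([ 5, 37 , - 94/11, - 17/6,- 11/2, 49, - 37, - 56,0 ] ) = [ - 56, - 37,- 94/11, - 11/2, - 17/6 , 0, 5,37, 49] 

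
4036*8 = 32288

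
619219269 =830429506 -211210237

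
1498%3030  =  1498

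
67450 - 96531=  - 29081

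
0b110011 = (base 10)51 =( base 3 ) 1220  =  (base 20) 2B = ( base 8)63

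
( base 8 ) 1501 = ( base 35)ns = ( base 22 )1FJ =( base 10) 833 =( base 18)2a5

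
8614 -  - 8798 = 17412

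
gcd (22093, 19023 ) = 1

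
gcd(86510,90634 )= 2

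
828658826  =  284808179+543850647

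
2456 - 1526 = 930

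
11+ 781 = 792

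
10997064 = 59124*186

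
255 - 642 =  - 387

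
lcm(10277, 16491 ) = 709113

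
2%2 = 0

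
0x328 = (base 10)808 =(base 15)38d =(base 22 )1EG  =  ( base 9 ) 1087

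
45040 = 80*563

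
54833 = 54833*1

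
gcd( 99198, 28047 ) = 3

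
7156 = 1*7156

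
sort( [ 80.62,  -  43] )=[ - 43, 80.62]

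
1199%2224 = 1199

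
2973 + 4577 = 7550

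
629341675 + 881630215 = 1510971890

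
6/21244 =3/10622 = 0.00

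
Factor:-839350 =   -  2^1  *  5^2 * 16787^1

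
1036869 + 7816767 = 8853636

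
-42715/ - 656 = 42715/656  =  65.11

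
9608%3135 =203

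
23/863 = 23/863 = 0.03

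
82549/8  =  82549/8 = 10318.62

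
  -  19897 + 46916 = 27019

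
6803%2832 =1139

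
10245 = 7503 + 2742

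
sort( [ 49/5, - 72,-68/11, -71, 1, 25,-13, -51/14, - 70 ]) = [ - 72, - 71,-70, - 13,  -  68/11,-51/14,1, 49/5, 25]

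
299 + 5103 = 5402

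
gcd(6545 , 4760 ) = 595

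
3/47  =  3/47 = 0.06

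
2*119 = 238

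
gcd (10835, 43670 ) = 55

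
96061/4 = 96061/4 = 24015.25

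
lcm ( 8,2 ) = 8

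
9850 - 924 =8926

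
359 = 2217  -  1858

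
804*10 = 8040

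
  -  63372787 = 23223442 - 86596229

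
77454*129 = 9991566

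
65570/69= 950 + 20/69 = 950.29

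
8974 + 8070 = 17044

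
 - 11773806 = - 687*17138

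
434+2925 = 3359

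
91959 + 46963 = 138922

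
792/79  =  792/79 = 10.03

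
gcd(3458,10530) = 26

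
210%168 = 42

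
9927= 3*3309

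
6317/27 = 6317/27 = 233.96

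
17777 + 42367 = 60144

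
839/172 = 4 + 151/172 = 4.88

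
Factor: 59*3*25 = 3^1*5^2*59^1 = 4425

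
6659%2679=1301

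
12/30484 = 3/7621 = 0.00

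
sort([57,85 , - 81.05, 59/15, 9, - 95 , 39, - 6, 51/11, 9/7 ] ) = [ - 95 ,-81.05,  -  6, 9/7, 59/15,51/11, 9,39, 57, 85]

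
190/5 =38 = 38.00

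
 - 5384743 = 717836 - 6102579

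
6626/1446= 3313/723 = 4.58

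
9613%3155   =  148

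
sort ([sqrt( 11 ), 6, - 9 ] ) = [ - 9,sqrt( 11), 6 ] 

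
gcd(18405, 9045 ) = 45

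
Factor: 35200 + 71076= 2^2*163^2 = 106276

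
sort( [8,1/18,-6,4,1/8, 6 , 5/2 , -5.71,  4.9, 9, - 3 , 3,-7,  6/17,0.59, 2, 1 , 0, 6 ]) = [ - 7,-6,-5.71, - 3, 0, 1/18, 1/8, 6/17, 0.59, 1, 2, 5/2, 3,4, 4.9, 6, 6, 8, 9] 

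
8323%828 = 43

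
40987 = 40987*1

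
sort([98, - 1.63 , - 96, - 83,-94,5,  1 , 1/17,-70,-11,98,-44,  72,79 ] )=[ - 96,  -  94, - 83, - 70,-44, - 11,-1.63, 1/17, 1,5,  72,79,98,  98 ] 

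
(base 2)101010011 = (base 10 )339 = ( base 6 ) 1323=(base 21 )g3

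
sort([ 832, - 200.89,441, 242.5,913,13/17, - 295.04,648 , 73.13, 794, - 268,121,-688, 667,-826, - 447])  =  [- 826,- 688, - 447, - 295.04 , - 268,-200.89,13/17,73.13, 121, 242.5, 441,648,667, 794,832,913]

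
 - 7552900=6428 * (-1175)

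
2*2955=5910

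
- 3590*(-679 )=2437610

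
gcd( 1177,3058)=11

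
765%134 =95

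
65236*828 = 54015408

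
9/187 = 9/187= 0.05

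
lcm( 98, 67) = 6566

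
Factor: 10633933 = 457^1*23269^1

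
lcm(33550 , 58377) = 2918850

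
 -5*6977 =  - 34885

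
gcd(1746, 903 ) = 3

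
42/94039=42/94039 =0.00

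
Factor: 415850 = 2^1 * 5^2*8317^1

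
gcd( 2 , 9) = 1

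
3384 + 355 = 3739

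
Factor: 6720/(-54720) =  -3^(-1) * 7^1*19^(-1) = - 7/57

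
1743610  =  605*2882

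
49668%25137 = 24531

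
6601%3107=387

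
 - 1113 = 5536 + - 6649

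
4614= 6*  769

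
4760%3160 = 1600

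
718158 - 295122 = 423036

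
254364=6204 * 41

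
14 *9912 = 138768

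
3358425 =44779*75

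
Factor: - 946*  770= - 728420 = -2^2*5^1*7^1 * 11^2 * 43^1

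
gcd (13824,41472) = 13824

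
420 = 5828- 5408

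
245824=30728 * 8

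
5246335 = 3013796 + 2232539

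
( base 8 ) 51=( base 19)23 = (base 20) 21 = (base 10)41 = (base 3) 1112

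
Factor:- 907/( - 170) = 2^( - 1)*5^( - 1)*17^( - 1 )*907^1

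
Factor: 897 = 3^1 *13^1*23^1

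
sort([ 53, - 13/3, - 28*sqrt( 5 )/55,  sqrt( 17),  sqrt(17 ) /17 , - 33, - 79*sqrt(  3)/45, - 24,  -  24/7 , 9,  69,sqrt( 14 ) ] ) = [ - 33, - 24, - 13/3, - 24/7, - 79*sqrt (3 )/45,  -  28*sqrt( 5)/55, sqrt(17 ) /17,sqrt( 14), sqrt(17),  9, 53, 69 ] 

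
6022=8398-2376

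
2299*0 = 0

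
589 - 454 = 135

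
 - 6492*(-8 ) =51936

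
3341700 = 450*7426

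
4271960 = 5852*730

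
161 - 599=-438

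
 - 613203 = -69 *8887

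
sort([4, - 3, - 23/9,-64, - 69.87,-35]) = [  -  69.87, - 64, - 35 , - 3 ,  -  23/9, 4]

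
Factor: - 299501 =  - 299501^1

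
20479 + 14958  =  35437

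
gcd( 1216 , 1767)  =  19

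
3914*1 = 3914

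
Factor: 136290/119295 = 826/723 = 2^1*3^( - 1)*7^1*59^1 *241^( - 1) 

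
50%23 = 4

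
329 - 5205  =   - 4876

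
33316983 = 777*42879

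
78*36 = 2808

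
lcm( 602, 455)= 39130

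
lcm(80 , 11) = 880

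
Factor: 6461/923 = 7^1 = 7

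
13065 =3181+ 9884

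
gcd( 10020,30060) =10020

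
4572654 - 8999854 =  - 4427200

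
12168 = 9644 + 2524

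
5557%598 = 175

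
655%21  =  4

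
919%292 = 43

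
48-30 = 18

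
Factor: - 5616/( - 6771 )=1872/2257 = 2^4*3^2*13^1* 37^( - 1)*61^( - 1 )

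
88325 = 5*17665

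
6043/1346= 6043/1346  =  4.49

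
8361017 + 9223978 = 17584995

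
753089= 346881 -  - 406208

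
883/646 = 1+237/646 = 1.37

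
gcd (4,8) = 4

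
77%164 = 77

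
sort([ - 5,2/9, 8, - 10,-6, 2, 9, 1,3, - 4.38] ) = [ - 10,  -  6, - 5, - 4.38, 2/9, 1,2, 3, 8,9 ] 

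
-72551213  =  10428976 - 82980189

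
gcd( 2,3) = 1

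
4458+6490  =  10948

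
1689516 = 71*23796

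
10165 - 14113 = -3948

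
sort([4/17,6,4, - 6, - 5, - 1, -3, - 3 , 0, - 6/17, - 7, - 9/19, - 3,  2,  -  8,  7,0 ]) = [ - 8,-7, - 6 , - 5, - 3, - 3, - 3, - 1,-9/19, - 6/17 , 0, 0, 4/17, 2,4, 6, 7 ] 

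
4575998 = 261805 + 4314193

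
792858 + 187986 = 980844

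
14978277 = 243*61639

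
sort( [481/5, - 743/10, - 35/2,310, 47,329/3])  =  [ - 743/10, - 35/2, 47, 481/5, 329/3, 310] 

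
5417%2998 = 2419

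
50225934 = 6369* 7886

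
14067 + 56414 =70481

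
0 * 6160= 0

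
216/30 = 7 + 1/5 = 7.20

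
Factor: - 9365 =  - 5^1 * 1873^1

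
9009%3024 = 2961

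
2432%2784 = 2432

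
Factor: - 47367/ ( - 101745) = 5^(- 1) * 7^ ( - 1 )*17^ ( - 1)*277^1  =  277/595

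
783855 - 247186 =536669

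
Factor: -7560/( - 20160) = 3/8= 2^( - 3)*3^1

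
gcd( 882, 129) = 3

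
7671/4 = 7671/4 = 1917.75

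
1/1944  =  1/1944 = 0.00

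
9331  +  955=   10286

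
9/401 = 9/401 = 0.02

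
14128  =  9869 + 4259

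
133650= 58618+75032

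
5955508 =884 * 6737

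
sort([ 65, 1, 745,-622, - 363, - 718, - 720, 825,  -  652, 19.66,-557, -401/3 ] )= [ - 720,-718,  -  652,- 622, - 557 , - 363, - 401/3, 1, 19.66, 65, 745, 825] 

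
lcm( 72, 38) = 1368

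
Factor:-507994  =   - 2^1*17^1*67^1*223^1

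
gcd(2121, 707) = 707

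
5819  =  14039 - 8220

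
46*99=4554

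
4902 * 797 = 3906894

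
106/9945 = 106/9945=0.01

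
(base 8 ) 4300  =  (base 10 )2240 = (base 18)6g8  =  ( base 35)1T0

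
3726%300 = 126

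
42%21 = 0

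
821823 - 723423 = 98400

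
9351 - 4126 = 5225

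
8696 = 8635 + 61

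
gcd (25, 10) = 5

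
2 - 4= - 2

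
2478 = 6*413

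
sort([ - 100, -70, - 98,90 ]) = [ - 100, - 98 ,-70 , 90]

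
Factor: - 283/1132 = -2^(-2 )= - 1/4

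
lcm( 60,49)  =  2940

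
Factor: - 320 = -2^6*5^1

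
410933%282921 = 128012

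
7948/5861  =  1+2087/5861= 1.36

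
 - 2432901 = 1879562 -4312463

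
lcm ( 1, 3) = 3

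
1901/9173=1901/9173 = 0.21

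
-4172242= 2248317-6420559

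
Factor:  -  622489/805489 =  - 7^1*17^1*607^( -1) * 1327^(-1)*5231^1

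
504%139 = 87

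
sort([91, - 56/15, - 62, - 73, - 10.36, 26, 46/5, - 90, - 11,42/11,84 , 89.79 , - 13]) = [ - 90, - 73, - 62, - 13, - 11, - 10.36, - 56/15, 42/11,46/5,26,84,89.79, 91] 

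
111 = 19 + 92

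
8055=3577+4478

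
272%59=36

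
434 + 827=1261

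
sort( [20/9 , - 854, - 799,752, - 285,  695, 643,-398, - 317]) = [ - 854, - 799, - 398, - 317, - 285,20/9,643,695,752]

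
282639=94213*3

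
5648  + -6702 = -1054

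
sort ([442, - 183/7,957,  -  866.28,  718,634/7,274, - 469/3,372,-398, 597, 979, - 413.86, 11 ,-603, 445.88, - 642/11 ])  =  [ - 866.28, - 603, - 413.86 ,-398, - 469/3, - 642/11, - 183/7 , 11,  634/7, 274,372, 442,445.88, 597, 718, 957,  979]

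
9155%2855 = 590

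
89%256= 89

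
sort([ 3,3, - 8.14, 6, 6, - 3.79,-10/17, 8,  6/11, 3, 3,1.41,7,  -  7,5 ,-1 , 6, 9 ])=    [ - 8.14, -7, - 3.79, - 1 , - 10/17, 6/11,1.41,  3, 3, 3, 3,  5, 6, 6, 6,  7, 8,9 ] 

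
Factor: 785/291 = 3^( - 1)*  5^1 * 97^( - 1 )*157^1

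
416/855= 416/855  =  0.49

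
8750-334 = 8416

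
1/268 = 1/268 = 0.00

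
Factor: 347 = 347^1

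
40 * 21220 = 848800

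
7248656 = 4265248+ 2983408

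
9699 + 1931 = 11630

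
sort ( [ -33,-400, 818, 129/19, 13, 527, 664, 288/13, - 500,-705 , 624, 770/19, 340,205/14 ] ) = [  -  705, - 500, - 400, -33, 129/19 , 13, 205/14 , 288/13, 770/19, 340, 527, 624, 664, 818]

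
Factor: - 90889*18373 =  - 19^1*97^1*937^1* 967^1 = - 1669903597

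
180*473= 85140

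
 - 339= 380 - 719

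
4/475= 4/475 = 0.01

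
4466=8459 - 3993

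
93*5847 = 543771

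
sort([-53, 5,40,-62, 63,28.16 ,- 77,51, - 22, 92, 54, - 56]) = [ - 77  , - 62, - 56, - 53, - 22,5,28.16,  40,51,54,  63,92 ]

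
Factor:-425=-5^2 * 17^1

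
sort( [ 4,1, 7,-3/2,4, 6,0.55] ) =[  -  3/2,0.55, 1,  4, 4, 6, 7] 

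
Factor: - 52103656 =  - 2^3*11^1*592087^1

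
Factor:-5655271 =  - 17^1 * 107^1*3109^1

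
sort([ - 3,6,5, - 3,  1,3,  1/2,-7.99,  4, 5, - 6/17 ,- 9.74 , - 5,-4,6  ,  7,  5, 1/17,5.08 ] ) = [ - 9.74, - 7.99, -5,-4,-3,-3,-6/17,1/17, 1/2, 1 , 3, 4,5,5,5,5.08, 6,6, 7] 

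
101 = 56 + 45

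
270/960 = 9/32=   0.28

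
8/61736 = 1/7717= 0.00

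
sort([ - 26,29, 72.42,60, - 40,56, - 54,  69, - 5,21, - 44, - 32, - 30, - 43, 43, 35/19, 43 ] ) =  [ - 54, - 44 , - 43, - 40, - 32, - 30, - 26, - 5, 35/19,21,29,43, 43, 56,60, 69,72.42]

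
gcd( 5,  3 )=1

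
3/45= 1/15 = 0.07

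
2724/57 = 908/19 = 47.79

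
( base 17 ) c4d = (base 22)777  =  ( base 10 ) 3549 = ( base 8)6735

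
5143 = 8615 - 3472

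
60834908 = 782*77794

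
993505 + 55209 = 1048714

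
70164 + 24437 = 94601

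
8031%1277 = 369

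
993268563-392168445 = 601100118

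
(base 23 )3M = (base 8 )133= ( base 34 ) 2N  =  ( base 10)91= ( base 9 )111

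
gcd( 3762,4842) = 18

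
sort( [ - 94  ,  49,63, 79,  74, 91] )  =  [ - 94,49,63, 74, 79, 91]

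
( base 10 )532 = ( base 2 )1000010100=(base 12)384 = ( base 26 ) KC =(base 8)1024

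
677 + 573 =1250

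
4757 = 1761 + 2996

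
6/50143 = 6/50143 =0.00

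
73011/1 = 73011 = 73011.00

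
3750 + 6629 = 10379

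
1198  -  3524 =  - 2326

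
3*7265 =21795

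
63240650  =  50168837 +13071813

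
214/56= 3+23/28 = 3.82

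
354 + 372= 726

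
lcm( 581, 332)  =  2324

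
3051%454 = 327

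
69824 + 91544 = 161368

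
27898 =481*58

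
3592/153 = 23 + 73/153= 23.48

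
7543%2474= 121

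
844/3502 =422/1751 = 0.24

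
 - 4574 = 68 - 4642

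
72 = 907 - 835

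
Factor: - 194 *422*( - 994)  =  81376792 =2^3*7^1*71^1 * 97^1*211^1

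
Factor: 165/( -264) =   -  5/8 = - 2^( - 3 )*5^1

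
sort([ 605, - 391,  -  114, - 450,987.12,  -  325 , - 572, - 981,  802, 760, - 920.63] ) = [ - 981, - 920.63, - 572, - 450, - 391, - 325,  -  114,  605, 760, 802 , 987.12 ] 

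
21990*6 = 131940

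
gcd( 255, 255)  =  255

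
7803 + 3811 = 11614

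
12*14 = 168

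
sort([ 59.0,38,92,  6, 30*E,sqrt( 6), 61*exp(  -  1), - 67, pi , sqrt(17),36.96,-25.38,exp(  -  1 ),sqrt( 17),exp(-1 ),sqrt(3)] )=[-67, - 25.38,exp( - 1 ),exp( - 1),sqrt(3),sqrt(6 ), pi, sqrt(17),sqrt( 17),6,61*exp( - 1),36.96, 38,59.0 , 30*E,  92]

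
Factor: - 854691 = -3^1*284897^1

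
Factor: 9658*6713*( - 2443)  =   - 158389838222 = - 2^1*7^3*11^1*137^1*349^1*439^1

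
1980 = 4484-2504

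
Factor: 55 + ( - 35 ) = 20 = 2^2*  5^1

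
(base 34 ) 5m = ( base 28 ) 6O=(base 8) 300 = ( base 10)192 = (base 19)a2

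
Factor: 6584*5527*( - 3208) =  - 116738375744 = -2^6 * 401^1*823^1 * 5527^1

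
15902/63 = 15902/63 = 252.41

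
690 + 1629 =2319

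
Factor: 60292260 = 2^2*3^2*5^1*7^1 * 109^1  *  439^1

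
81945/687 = 27315/229  =  119.28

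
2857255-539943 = 2317312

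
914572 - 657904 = 256668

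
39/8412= 13/2804 = 0.00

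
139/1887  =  139/1887 = 0.07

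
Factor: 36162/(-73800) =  - 49/100 = - 2^ ( - 2 )*5^( - 2 )*7^2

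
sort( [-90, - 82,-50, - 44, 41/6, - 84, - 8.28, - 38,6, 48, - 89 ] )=[ - 90, - 89, - 84,-82, - 50, - 44, -38, - 8.28,6,41/6, 48 ] 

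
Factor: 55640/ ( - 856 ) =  - 5^1 * 13^1 = - 65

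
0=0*48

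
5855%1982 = 1891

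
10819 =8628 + 2191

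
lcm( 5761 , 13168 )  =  92176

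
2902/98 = 1451/49 = 29.61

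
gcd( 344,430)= 86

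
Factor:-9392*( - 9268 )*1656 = 2^9*3^2*7^1  *23^1 * 331^1*587^1 = 144146612736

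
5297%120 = 17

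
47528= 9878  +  37650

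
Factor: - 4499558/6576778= -7^1*13^( - 1)*443^( - 1 )*571^( - 1)*321397^1 = -2249779/3288389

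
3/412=3/412  =  0.01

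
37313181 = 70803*527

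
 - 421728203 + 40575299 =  - 381152904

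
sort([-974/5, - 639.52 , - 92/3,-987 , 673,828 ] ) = [ - 987 ,-639.52, - 974/5 ,  -  92/3,673,828]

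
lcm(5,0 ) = 0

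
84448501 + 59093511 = 143542012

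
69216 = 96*721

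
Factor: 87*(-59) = -5133 = - 3^1*29^1* 59^1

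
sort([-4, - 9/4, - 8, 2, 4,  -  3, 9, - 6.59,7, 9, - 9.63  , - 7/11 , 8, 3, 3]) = [ - 9.63, - 8, - 6.59, - 4, - 3, - 9/4, - 7/11,2,3,3, 4, 7,8, 9,9 ]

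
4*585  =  2340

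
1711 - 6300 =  - 4589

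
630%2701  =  630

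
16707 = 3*5569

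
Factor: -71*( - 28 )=1988 = 2^2*7^1*71^1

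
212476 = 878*242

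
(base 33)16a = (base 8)2421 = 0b10100010001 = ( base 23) 2A9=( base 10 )1297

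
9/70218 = 1/7802 = 0.00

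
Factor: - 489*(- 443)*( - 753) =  - 3^2*163^1*251^1 *443^1=-163120131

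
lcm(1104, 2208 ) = 2208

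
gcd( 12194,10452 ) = 1742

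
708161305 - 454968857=253192448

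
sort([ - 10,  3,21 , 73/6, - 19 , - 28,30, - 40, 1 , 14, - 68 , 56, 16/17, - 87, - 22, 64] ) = [-87,  -  68, - 40, - 28, - 22, - 19,  -  10, 16/17, 1,3, 73/6, 14,21,  30 , 56, 64]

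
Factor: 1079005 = 5^1*215801^1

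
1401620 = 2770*506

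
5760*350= 2016000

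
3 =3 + 0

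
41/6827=41/6827= 0.01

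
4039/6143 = 4039/6143 = 0.66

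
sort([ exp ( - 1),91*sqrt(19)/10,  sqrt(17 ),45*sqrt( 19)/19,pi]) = [exp( - 1),pi,sqrt (17), 45 * sqrt ( 19)/19,91*sqrt( 19)/10 ] 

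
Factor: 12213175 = 5^2*13^1*37579^1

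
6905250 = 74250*93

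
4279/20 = 213 + 19/20 = 213.95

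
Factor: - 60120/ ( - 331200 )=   167/920= 2^(  -  3 )*5^(  -  1 )*23^ (  -  1 )*167^1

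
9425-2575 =6850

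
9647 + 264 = 9911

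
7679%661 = 408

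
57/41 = 1 + 16/41=1.39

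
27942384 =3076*9084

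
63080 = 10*6308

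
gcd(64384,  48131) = 1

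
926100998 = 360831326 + 565269672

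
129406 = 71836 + 57570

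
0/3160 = 0 = 0.00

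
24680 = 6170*4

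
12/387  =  4/129 = 0.03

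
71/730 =71/730 = 0.10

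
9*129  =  1161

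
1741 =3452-1711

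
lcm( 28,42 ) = 84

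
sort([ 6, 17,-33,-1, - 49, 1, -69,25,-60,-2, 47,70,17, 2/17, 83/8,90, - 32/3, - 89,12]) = [-89 , - 69, - 60, -49, - 33, - 32/3, - 2,-1,2/17,1 , 6,83/8, 12,17, 17, 25  ,  47, 70, 90 ]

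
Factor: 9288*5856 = 2^8*3^4*43^1*61^1=54390528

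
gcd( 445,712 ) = 89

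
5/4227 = 5/4227 = 0.00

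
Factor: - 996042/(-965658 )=109^1 * 227^(-1 ) * 709^( - 1 )*1523^1 = 166007/160943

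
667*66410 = 44295470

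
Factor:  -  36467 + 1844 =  - 3^2*3847^1 = - 34623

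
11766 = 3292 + 8474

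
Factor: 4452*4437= 19753524= 2^2 * 3^3*7^1*17^1*29^1*53^1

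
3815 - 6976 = - 3161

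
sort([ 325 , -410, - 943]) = [-943, - 410,325 ] 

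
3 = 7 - 4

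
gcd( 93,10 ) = 1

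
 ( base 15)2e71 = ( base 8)23426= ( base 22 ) kei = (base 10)10006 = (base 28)cla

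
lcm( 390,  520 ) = 1560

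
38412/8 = 4801  +  1/2 = 4801.50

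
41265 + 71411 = 112676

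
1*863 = 863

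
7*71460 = 500220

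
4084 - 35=4049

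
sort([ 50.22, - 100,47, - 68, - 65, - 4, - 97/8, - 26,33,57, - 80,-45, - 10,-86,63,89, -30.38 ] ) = [ - 100, - 86,-80, - 68, - 65,  -  45,  -  30.38, - 26, - 97/8 , - 10, - 4,33 , 47, 50.22, 57, 63,89] 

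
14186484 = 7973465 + 6213019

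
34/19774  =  17/9887 =0.00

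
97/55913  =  97/55913=0.00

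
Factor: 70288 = 2^4*23^1*191^1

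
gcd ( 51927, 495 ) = 3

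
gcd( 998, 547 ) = 1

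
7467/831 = 8 + 273/277 = 8.99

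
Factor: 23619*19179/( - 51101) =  - 3^3*137^( - 1) * 373^( - 1)*2131^1*7873^1 = -452988801/51101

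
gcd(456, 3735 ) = 3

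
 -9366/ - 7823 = 9366/7823 =1.20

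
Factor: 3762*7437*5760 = 2^8*3^5*5^1*11^1 * 19^1 *37^1*67^1 = 161153245440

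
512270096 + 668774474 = 1181044570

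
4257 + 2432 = 6689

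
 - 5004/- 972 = 139/27 = 5.15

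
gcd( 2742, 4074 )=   6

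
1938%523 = 369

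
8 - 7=1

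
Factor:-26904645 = - 3^2*5^1*347^1*1723^1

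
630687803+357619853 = 988307656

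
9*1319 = 11871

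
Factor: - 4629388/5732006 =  - 2^1*7^( - 1)*19^1*60913^1*409429^( - 1) = - 2314694/2866003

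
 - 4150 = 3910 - 8060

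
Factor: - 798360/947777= -2^3*3^1*5^1*19^( - 1 )*83^(-1)  *601^( - 1 )*6653^1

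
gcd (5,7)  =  1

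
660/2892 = 55/241 = 0.23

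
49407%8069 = 993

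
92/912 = 23/228 = 0.10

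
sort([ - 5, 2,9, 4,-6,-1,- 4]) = [-6, - 5 ,-4, - 1, 2,4, 9 ]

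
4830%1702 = 1426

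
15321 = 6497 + 8824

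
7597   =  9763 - 2166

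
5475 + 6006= 11481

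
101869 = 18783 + 83086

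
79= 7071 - 6992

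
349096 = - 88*( - 3967)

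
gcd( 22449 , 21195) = 3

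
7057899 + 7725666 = 14783565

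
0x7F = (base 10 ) 127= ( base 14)91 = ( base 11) 106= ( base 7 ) 241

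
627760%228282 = 171196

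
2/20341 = 2/20341 = 0.00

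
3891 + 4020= 7911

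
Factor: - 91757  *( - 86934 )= 2^1*3^1*14489^1*91757^1 = 7976803038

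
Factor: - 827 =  - 827^1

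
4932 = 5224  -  292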